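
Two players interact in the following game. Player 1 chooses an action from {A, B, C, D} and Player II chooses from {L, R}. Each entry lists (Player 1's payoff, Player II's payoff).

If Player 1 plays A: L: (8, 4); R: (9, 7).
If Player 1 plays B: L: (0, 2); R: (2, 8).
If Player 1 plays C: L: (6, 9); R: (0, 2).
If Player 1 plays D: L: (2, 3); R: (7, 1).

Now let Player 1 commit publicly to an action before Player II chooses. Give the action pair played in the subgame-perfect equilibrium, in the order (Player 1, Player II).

Work backward from Player II's decision.
- A: BR = R, leader payoff 9.
- B: BR = R, leader payoff 2.
- C: BR = L, leader payoff 6.
- D: BR = L, leader payoff 2.
Among 9, 2, 6, 2, the best is 9 at A. Subgame-perfect outcome: (A, R) with payoffs (9, 7).

(A, R)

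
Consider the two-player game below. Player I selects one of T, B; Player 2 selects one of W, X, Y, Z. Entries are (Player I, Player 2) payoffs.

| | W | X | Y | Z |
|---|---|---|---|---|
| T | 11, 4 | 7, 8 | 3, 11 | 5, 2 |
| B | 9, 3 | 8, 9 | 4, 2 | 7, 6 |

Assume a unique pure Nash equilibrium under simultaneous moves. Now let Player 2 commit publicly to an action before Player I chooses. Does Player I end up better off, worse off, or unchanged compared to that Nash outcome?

unchanged

Solve by backward induction (Player 2 leads).
- W → Player I plays T (best of 11, 9); Player 2 gets 4.
- X → Player I plays B (best of 7, 8); Player 2 gets 9.
- Y → Player I plays B (best of 3, 4); Player 2 gets 2.
- Z → Player I plays B (best of 5, 7); Player 2 gets 6.
Among 4, 9, 2, 6, the best is 9 at X. Subgame-perfect outcome: (B, X) with payoffs (8, 9).
For the simultaneous game, intersect best replies.
Player I's best replies: W→T; X→B; Y→B; Z→B.
Player 2's best replies: T→Y; B→X.
The unique mutual best reply is (B, X), giving (8, 9).
Player I earns 8 sequentially versus 8 at the Nash outcome: unchanged.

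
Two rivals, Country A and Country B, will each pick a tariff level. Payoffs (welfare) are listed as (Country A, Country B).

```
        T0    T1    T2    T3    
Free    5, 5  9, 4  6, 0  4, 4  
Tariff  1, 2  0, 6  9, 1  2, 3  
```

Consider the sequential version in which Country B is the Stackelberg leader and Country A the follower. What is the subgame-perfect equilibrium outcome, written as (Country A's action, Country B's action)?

Country A best-responds to each possible Country B move:
- T0 → Country A plays Free (best of 5, 1); Country B gets 5.
- T1 → Country A plays Free (best of 9, 0); Country B gets 4.
- T2 → Country A plays Tariff (best of 6, 9); Country B gets 1.
- T3 → Country A plays Free (best of 4, 2); Country B gets 4.
Among 5, 4, 1, 4, the best is 5 at T0. Subgame-perfect outcome: (Free, T0) with payoffs (5, 5).

(Free, T0)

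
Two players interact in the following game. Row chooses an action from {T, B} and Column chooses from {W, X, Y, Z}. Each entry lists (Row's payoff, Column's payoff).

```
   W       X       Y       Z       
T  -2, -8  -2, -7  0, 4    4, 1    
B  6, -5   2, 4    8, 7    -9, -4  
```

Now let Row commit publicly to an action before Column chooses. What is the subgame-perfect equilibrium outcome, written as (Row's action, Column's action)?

Work backward from Column's decision.
- T: BR = Y, leader payoff 0.
- B: BR = Y, leader payoff 8.
Among 0, 8, the best is 8 at B. Subgame-perfect outcome: (B, Y) with payoffs (8, 7).

(B, Y)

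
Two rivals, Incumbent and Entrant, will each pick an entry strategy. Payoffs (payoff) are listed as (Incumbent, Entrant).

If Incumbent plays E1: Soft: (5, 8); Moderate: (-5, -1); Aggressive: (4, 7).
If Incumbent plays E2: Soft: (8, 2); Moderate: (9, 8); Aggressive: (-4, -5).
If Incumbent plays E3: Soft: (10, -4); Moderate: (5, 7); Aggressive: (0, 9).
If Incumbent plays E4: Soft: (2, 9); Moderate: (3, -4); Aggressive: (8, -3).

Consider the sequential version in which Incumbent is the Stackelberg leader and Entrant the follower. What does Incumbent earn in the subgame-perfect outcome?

Backward induction with Incumbent moving first.
- E1: BR = Soft, leader payoff 5.
- E2: BR = Moderate, leader payoff 9.
- E3: BR = Aggressive, leader payoff 0.
- E4: BR = Soft, leader payoff 2.
Incumbent's induced payoffs are 5, 9, 0, 2, so Incumbent commits to E2. Subgame-perfect outcome: (E2, Moderate) with payoffs (9, 8).

9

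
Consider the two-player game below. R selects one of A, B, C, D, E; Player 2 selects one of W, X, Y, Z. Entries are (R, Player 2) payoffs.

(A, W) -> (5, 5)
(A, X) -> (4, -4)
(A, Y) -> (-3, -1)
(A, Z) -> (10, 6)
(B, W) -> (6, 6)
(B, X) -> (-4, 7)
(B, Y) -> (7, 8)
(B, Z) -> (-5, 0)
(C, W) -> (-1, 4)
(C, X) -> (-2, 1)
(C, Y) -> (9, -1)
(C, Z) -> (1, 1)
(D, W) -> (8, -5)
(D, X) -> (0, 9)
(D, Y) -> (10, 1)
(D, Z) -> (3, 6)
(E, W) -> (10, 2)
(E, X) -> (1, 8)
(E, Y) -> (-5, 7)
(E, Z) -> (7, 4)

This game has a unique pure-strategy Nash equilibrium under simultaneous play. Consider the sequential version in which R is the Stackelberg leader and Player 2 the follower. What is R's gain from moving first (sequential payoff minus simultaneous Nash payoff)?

0

Work backward from Player 2's decision.
- A: Player 2 compares 5, -4, -1, 6 and picks Z; R would get 10.
- B: Player 2 compares 6, 7, 8, 0 and picks Y; R would get 7.
- C: Player 2 compares 4, 1, -1, 1 and picks W; R would get -1.
- D: Player 2 compares -5, 9, 1, 6 and picks X; R would get 0.
- E: Player 2 compares 2, 8, 7, 4 and picks X; R would get 1.
R's induced payoffs are 10, 7, -1, 0, 1, so R commits to A. Subgame-perfect outcome: (A, Z) with payoffs (10, 6).
Under simultaneous play:
R's best replies: W→E; X→A; Y→D; Z→A.
Player 2's best replies: A→Z; B→Y; C→W; D→X; E→X.
The unique mutual best reply is (A, Z), giving (10, 6).
R's commitment gain: 10 − 10 = 0.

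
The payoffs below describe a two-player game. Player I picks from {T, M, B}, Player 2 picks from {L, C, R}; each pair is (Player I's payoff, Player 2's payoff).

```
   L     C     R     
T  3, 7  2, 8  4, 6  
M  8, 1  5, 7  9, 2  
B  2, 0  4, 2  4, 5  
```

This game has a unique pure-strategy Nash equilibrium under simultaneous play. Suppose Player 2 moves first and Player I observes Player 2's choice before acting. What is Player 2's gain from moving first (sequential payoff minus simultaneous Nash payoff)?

Work backward from Player I's decision.
- L: Player I compares 3, 8, 2 and picks M; Player 2 would get 1.
- C: Player I compares 2, 5, 4 and picks M; Player 2 would get 7.
- R: Player I compares 4, 9, 4 and picks M; Player 2 would get 2.
Player 2's induced payoffs are 1, 7, 2, so Player 2 commits to C. Subgame-perfect outcome: (M, C) with payoffs (5, 7).
Now find the simultaneous Nash equilibrium.
Player I's best replies: L→M; C→M; R→M.
Player 2's best replies: T→C; M→C; B→R.
The unique mutual best reply is (M, C), giving (5, 7).
Player 2's commitment gain: 7 − 7 = 0.

0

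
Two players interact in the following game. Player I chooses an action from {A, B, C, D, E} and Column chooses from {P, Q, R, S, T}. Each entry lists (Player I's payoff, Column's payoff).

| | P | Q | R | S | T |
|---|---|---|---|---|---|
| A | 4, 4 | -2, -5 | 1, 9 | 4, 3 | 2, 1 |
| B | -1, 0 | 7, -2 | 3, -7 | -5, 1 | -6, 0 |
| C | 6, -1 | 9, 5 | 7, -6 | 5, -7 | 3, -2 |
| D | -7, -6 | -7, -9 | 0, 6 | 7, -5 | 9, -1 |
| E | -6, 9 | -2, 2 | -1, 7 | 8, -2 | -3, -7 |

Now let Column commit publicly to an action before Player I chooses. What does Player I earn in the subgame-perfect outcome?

Work backward from Player I's decision.
- P → Player I plays C (best of 4, -1, 6, -7, -6); Column gets -1.
- Q → Player I plays C (best of -2, 7, 9, -7, -2); Column gets 5.
- R → Player I plays C (best of 1, 3, 7, 0, -1); Column gets -6.
- S → Player I plays E (best of 4, -5, 5, 7, 8); Column gets -2.
- T → Player I plays D (best of 2, -6, 3, 9, -3); Column gets -1.
Maximizing over -1, 5, -6, -2, -1, Column chooses Q. Subgame-perfect outcome: (C, Q) with payoffs (9, 5).

9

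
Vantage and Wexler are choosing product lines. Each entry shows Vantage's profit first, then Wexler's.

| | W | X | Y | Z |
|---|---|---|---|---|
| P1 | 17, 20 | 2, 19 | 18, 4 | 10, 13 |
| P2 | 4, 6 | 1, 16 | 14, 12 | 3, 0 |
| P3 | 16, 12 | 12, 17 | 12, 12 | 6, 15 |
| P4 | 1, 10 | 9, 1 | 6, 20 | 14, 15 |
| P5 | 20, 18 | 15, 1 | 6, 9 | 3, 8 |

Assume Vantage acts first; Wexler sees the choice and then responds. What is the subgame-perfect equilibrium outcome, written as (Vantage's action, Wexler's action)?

Solve by backward induction (Vantage leads).
- P1: Wexler compares 20, 19, 4, 13 and picks W; Vantage would get 17.
- P2: Wexler compares 6, 16, 12, 0 and picks X; Vantage would get 1.
- P3: Wexler compares 12, 17, 12, 15 and picks X; Vantage would get 12.
- P4: Wexler compares 10, 1, 20, 15 and picks Y; Vantage would get 6.
- P5: Wexler compares 18, 1, 9, 8 and picks W; Vantage would get 20.
Maximizing over 17, 1, 12, 6, 20, Vantage chooses P5. Subgame-perfect outcome: (P5, W) with payoffs (20, 18).

(P5, W)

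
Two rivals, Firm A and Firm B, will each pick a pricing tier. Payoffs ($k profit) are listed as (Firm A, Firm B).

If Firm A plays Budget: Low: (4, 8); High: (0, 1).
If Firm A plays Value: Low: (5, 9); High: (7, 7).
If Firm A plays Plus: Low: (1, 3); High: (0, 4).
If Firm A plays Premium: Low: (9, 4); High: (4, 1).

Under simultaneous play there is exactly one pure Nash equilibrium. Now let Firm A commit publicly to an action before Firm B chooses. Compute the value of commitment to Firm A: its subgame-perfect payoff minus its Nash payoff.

0

Backward induction with Firm A moving first.
- Budget: BR = Low, leader payoff 4.
- Value: BR = Low, leader payoff 5.
- Plus: BR = High, leader payoff 0.
- Premium: BR = Low, leader payoff 9.
Among 4, 5, 0, 9, the best is 9 at Premium. Subgame-perfect outcome: (Premium, Low) with payoffs (9, 4).
Now find the simultaneous Nash equilibrium.
Firm A's best replies: Low→Premium; High→Value.
Firm B's best replies: Budget→Low; Value→Low; Plus→High; Premium→Low.
Only (Premium, Low) has each player best-responding; Nash payoffs (9, 4).
Firm A's commitment gain: 9 − 9 = 0.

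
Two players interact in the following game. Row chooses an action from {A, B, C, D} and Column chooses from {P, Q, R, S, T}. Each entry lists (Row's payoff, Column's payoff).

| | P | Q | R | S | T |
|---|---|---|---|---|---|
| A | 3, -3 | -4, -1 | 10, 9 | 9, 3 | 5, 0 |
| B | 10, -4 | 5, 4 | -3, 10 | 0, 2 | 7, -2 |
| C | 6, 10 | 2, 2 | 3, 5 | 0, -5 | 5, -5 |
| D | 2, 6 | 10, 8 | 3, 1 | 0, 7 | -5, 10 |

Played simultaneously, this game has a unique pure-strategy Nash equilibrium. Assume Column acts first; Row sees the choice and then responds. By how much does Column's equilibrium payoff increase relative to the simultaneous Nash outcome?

Backward induction with Column moving first.
- P: BR = B, leader payoff -4.
- Q: BR = D, leader payoff 8.
- R: BR = A, leader payoff 9.
- S: BR = A, leader payoff 3.
- T: BR = B, leader payoff -2.
Among -4, 8, 9, 3, -2, the best is 9 at R. Subgame-perfect outcome: (A, R) with payoffs (10, 9).
Now find the simultaneous Nash equilibrium.
Row's best replies: P→B; Q→D; R→A; S→A; T→B.
Column's best replies: A→R; B→R; C→P; D→T.
The unique mutual best reply is (A, R), giving (10, 9).
Column's commitment gain: 9 − 9 = 0.

0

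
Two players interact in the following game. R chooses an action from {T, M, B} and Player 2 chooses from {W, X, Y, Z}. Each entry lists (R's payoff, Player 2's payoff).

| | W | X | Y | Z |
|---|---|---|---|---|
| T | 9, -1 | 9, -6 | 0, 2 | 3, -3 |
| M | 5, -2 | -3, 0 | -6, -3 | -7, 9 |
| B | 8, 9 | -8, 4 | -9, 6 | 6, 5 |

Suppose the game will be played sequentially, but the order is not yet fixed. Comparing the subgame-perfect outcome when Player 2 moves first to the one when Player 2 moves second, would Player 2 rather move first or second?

If R leads: Player 2's best replies are T→Y, M→Z, B→W; R's induced payoffs 0, -7, 8; outcome (B, W), payoffs (8, 9).
If Player 2 leads: R's best replies are W→T, X→T, Y→T, Z→B; Player 2's induced payoffs -1, -6, 2, 5; outcome (B, Z), payoffs (6, 5).
Player 2 gets 5 moving first and 9 moving second, so Player 2 prefers to move second.

second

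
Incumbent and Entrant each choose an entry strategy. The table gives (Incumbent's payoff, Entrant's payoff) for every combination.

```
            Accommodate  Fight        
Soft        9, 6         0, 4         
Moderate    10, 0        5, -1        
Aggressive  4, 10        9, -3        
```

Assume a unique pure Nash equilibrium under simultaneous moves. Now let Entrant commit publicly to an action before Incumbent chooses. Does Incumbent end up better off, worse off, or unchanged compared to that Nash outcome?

Backward induction with Entrant moving first.
- Accommodate: BR = Moderate, leader payoff 0.
- Fight: BR = Aggressive, leader payoff -3.
Entrant's induced payoffs are 0, -3, so Entrant commits to Accommodate. Subgame-perfect outcome: (Moderate, Accommodate) with payoffs (10, 0).
For the simultaneous game, intersect best replies.
Incumbent's best replies: Accommodate→Moderate; Fight→Aggressive.
Entrant's best replies: Soft→Accommodate; Moderate→Accommodate; Aggressive→Accommodate.
Only (Moderate, Accommodate) has each player best-responding; Nash payoffs (10, 0).
Incumbent earns 10 sequentially versus 10 at the Nash outcome: unchanged.

unchanged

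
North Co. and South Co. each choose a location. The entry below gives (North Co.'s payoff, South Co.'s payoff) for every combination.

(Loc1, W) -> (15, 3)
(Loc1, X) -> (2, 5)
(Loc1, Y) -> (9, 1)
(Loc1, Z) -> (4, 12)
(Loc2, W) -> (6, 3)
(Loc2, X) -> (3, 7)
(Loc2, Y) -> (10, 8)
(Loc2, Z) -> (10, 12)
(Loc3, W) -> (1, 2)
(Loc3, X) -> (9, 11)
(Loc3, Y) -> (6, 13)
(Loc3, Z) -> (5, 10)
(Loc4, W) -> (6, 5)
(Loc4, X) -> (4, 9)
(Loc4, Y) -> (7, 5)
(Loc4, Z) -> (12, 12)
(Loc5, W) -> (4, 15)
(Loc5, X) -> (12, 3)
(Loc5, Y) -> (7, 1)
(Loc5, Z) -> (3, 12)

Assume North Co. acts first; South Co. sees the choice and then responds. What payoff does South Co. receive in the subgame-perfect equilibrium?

Work backward from South Co.'s decision.
- Loc1 → South Co. plays Z (best of 3, 5, 1, 12); North Co. gets 4.
- Loc2 → South Co. plays Z (best of 3, 7, 8, 12); North Co. gets 10.
- Loc3 → South Co. plays Y (best of 2, 11, 13, 10); North Co. gets 6.
- Loc4 → South Co. plays Z (best of 5, 9, 5, 12); North Co. gets 12.
- Loc5 → South Co. plays W (best of 15, 3, 1, 12); North Co. gets 4.
Among 4, 10, 6, 12, 4, the best is 12 at Loc4. Subgame-perfect outcome: (Loc4, Z) with payoffs (12, 12).

12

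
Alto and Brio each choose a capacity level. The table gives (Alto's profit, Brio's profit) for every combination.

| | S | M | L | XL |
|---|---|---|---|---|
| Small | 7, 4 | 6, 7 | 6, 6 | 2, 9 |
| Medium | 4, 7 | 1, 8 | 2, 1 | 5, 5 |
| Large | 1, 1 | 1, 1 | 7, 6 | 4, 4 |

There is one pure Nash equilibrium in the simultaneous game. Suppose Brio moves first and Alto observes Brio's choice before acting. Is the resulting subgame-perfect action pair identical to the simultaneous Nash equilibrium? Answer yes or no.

no

Work backward from Alto's decision.
- S → Alto plays Small (best of 7, 4, 1); Brio gets 4.
- M → Alto plays Small (best of 6, 1, 1); Brio gets 7.
- L → Alto plays Large (best of 6, 2, 7); Brio gets 6.
- XL → Alto plays Medium (best of 2, 5, 4); Brio gets 5.
Maximizing over 4, 7, 6, 5, Brio chooses M. Subgame-perfect outcome: (Small, M) with payoffs (6, 7).
Now find the simultaneous Nash equilibrium.
Alto's best replies: S→Small; M→Small; L→Large; XL→Medium.
Brio's best replies: Small→XL; Medium→M; Large→L.
The unique mutual best reply is (Large, L), giving (7, 6).
Sequential outcome (Small, M) differs from the Nash profile (Large, L).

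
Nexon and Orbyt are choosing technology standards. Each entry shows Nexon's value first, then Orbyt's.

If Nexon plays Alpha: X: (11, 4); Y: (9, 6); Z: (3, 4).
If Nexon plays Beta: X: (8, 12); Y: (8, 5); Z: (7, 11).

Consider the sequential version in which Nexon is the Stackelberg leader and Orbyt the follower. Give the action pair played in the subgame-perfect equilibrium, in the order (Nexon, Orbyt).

(Alpha, Y)

Orbyt best-responds to each possible Nexon move:
- Alpha: BR = Y, leader payoff 9.
- Beta: BR = X, leader payoff 8.
Among 9, 8, the best is 9 at Alpha. Subgame-perfect outcome: (Alpha, Y) with payoffs (9, 6).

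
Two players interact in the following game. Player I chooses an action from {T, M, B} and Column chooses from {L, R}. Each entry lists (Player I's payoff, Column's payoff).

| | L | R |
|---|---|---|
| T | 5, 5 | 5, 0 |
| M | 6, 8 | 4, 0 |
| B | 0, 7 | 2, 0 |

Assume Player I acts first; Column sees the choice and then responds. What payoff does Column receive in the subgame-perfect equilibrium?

8

Work backward from Column's decision.
- T: Column compares 5, 0 and picks L; Player I would get 5.
- M: Column compares 8, 0 and picks L; Player I would get 6.
- B: Column compares 7, 0 and picks L; Player I would get 0.
Among 5, 6, 0, the best is 6 at M. Subgame-perfect outcome: (M, L) with payoffs (6, 8).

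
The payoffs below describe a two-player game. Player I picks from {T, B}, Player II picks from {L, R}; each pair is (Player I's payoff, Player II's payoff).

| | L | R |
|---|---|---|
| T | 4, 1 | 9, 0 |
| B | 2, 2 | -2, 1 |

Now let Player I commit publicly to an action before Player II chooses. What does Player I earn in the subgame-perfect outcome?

Backward induction with Player I moving first.
- T: BR = L, leader payoff 4.
- B: BR = L, leader payoff 2.
Maximizing over 4, 2, Player I chooses T. Subgame-perfect outcome: (T, L) with payoffs (4, 1).

4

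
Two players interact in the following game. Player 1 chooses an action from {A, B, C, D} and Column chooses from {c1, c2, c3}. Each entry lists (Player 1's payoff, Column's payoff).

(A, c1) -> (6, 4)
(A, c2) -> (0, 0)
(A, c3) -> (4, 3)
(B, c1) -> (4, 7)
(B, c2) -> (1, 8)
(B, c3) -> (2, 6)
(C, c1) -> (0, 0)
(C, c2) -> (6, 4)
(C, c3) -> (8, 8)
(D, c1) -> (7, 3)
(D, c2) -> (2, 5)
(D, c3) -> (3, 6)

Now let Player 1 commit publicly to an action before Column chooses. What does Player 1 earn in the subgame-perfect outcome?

Work backward from Column's decision.
- A: BR = c1, leader payoff 6.
- B: BR = c2, leader payoff 1.
- C: BR = c3, leader payoff 8.
- D: BR = c3, leader payoff 3.
Player 1's induced payoffs are 6, 1, 8, 3, so Player 1 commits to C. Subgame-perfect outcome: (C, c3) with payoffs (8, 8).

8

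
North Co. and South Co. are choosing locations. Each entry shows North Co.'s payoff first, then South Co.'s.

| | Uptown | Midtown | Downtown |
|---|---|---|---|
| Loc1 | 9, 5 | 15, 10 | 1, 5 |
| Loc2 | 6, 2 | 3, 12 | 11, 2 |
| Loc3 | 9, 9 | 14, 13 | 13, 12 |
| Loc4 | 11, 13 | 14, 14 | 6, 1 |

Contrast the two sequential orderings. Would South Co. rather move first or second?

If North Co. leads: South Co.'s best replies are Loc1→Midtown, Loc2→Midtown, Loc3→Midtown, Loc4→Midtown; North Co.'s induced payoffs 15, 3, 14, 14; outcome (Loc1, Midtown), payoffs (15, 10).
If South Co. leads: North Co.'s best replies are Uptown→Loc4, Midtown→Loc1, Downtown→Loc3; South Co.'s induced payoffs 13, 10, 12; outcome (Loc4, Uptown), payoffs (11, 13).
South Co. gets 13 moving first and 10 moving second, so South Co. prefers to move first.

first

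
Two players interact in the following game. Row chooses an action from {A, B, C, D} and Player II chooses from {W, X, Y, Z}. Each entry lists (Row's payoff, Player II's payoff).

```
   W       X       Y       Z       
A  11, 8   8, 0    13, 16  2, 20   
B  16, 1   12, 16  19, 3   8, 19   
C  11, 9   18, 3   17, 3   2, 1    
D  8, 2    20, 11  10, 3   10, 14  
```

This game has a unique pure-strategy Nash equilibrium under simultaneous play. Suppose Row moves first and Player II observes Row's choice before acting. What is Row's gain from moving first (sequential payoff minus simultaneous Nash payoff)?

1

Solve by backward induction (Row leads).
- A: Player II compares 8, 0, 16, 20 and picks Z; Row would get 2.
- B: Player II compares 1, 16, 3, 19 and picks Z; Row would get 8.
- C: Player II compares 9, 3, 3, 1 and picks W; Row would get 11.
- D: Player II compares 2, 11, 3, 14 and picks Z; Row would get 10.
Among 2, 8, 11, 10, the best is 11 at C. Subgame-perfect outcome: (C, W) with payoffs (11, 9).
Under simultaneous play:
Row's best replies: W→B; X→D; Y→B; Z→D.
Player II's best replies: A→Z; B→Z; C→W; D→Z.
The unique mutual best reply is (D, Z), giving (10, 14).
Row's commitment gain: 11 − 10 = 1.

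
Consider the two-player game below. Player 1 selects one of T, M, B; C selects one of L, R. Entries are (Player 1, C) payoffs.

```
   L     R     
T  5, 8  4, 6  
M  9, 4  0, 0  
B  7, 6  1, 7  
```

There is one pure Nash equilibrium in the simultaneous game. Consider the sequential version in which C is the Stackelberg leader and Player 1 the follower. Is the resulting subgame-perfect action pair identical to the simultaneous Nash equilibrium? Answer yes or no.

Solve by backward induction (C leads).
- L: Player 1 compares 5, 9, 7 and picks M; C would get 4.
- R: Player 1 compares 4, 0, 1 and picks T; C would get 6.
Maximizing over 4, 6, C chooses R. Subgame-perfect outcome: (T, R) with payoffs (4, 6).
For the simultaneous game, intersect best replies.
Player 1's best replies: L→M; R→T.
C's best replies: T→L; M→L; B→R.
The unique mutual best reply is (M, L), giving (9, 4).
Sequential outcome (T, R) differs from the Nash profile (M, L).

no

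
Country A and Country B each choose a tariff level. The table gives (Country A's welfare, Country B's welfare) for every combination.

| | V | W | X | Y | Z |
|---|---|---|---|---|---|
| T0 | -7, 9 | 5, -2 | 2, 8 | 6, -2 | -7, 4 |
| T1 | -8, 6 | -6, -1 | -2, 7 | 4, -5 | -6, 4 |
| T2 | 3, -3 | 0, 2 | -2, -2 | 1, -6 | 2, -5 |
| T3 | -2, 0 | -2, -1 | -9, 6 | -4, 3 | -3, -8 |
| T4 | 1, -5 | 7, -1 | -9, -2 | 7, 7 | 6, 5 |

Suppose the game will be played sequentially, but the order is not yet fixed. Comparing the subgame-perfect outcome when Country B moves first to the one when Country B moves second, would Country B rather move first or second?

first

If Country A leads: Country B's best replies are T0→V, T1→X, T2→W, T3→X, T4→Y; Country A's induced payoffs -7, -2, 0, -9, 7; outcome (T4, Y), payoffs (7, 7).
If Country B leads: Country A's best replies are V→T2, W→T4, X→T0, Y→T4, Z→T4; Country B's induced payoffs -3, -1, 8, 7, 5; outcome (T0, X), payoffs (2, 8).
Country B gets 8 moving first and 7 moving second, so Country B prefers to move first.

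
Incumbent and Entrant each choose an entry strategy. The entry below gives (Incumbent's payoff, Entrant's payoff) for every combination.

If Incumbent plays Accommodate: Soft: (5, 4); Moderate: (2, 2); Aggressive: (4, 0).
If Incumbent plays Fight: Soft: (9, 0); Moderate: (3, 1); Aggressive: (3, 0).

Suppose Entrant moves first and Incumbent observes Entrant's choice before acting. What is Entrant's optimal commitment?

Moderate

Incumbent best-responds to each possible Entrant move:
- Soft: Incumbent compares 5, 9 and picks Fight; Entrant would get 0.
- Moderate: Incumbent compares 2, 3 and picks Fight; Entrant would get 1.
- Aggressive: Incumbent compares 4, 3 and picks Accommodate; Entrant would get 0.
Maximizing over 0, 1, 0, Entrant chooses Moderate. Subgame-perfect outcome: (Fight, Moderate) with payoffs (3, 1).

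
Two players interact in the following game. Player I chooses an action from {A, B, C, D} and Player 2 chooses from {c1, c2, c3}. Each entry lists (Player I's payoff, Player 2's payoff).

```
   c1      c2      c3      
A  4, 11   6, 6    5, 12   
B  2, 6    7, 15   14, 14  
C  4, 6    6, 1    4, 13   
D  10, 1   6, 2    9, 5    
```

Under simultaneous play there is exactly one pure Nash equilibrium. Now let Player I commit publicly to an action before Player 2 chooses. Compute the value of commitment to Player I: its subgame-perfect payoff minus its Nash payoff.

2

Player 2 best-responds to each possible Player I move:
- A → Player 2 plays c3 (best of 11, 6, 12); Player I gets 5.
- B → Player 2 plays c2 (best of 6, 15, 14); Player I gets 7.
- C → Player 2 plays c3 (best of 6, 1, 13); Player I gets 4.
- D → Player 2 plays c3 (best of 1, 2, 5); Player I gets 9.
Among 5, 7, 4, 9, the best is 9 at D. Subgame-perfect outcome: (D, c3) with payoffs (9, 5).
Under simultaneous play:
Player I's best replies: c1→D; c2→B; c3→B.
Player 2's best replies: A→c3; B→c2; C→c3; D→c3.
The unique mutual best reply is (B, c2), giving (7, 15).
Player I's commitment gain: 9 − 7 = 2.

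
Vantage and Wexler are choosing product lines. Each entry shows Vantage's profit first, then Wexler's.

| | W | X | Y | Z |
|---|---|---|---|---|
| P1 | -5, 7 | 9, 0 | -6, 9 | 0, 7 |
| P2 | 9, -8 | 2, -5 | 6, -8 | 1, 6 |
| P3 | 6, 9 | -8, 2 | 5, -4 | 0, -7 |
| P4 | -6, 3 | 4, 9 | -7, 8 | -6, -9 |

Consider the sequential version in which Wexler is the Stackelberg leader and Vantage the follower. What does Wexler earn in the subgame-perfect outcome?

Solve by backward induction (Wexler leads).
- W: Vantage compares -5, 9, 6, -6 and picks P2; Wexler would get -8.
- X: Vantage compares 9, 2, -8, 4 and picks P1; Wexler would get 0.
- Y: Vantage compares -6, 6, 5, -7 and picks P2; Wexler would get -8.
- Z: Vantage compares 0, 1, 0, -6 and picks P2; Wexler would get 6.
Among -8, 0, -8, 6, the best is 6 at Z. Subgame-perfect outcome: (P2, Z) with payoffs (1, 6).

6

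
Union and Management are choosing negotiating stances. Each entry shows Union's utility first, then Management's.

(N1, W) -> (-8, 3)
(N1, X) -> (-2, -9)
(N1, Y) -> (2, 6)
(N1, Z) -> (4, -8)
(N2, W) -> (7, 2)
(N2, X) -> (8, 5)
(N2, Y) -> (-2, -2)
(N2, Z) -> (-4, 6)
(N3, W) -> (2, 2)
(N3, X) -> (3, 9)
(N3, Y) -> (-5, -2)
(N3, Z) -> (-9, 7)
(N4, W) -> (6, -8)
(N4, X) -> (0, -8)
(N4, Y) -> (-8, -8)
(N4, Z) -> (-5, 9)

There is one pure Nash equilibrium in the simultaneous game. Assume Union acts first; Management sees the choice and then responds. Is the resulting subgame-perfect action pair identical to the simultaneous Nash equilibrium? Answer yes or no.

no

Solve by backward induction (Union leads).
- N1: Management compares 3, -9, 6, -8 and picks Y; Union would get 2.
- N2: Management compares 2, 5, -2, 6 and picks Z; Union would get -4.
- N3: Management compares 2, 9, -2, 7 and picks X; Union would get 3.
- N4: Management compares -8, -8, -8, 9 and picks Z; Union would get -5.
Maximizing over 2, -4, 3, -5, Union chooses N3. Subgame-perfect outcome: (N3, X) with payoffs (3, 9).
Under simultaneous play:
Union's best replies: W→N2; X→N2; Y→N1; Z→N1.
Management's best replies: N1→Y; N2→Z; N3→X; N4→Z.
Only (N1, Y) has each player best-responding; Nash payoffs (2, 6).
Sequential outcome (N3, X) differs from the Nash profile (N1, Y).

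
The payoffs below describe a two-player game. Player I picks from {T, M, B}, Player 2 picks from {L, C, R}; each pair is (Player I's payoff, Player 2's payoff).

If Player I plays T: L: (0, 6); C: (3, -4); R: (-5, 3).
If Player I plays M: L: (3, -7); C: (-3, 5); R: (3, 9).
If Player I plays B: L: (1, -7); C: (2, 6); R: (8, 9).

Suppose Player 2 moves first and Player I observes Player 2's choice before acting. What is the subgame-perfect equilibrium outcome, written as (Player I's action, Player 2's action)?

Player I best-responds to each possible Player 2 move:
- L: Player I compares 0, 3, 1 and picks M; Player 2 would get -7.
- C: Player I compares 3, -3, 2 and picks T; Player 2 would get -4.
- R: Player I compares -5, 3, 8 and picks B; Player 2 would get 9.
Player 2's induced payoffs are -7, -4, 9, so Player 2 commits to R. Subgame-perfect outcome: (B, R) with payoffs (8, 9).

(B, R)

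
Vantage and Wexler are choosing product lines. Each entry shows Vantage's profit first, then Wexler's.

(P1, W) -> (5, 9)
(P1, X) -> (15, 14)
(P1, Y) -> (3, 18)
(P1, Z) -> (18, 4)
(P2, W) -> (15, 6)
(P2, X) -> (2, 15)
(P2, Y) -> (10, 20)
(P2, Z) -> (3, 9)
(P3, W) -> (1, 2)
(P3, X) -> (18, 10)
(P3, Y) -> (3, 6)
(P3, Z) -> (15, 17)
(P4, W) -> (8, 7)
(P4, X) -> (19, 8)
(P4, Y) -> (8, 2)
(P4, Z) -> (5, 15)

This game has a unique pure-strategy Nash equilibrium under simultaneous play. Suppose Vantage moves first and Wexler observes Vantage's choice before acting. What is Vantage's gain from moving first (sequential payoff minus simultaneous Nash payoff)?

5

Backward induction with Vantage moving first.
- P1 → Wexler plays Y (best of 9, 14, 18, 4); Vantage gets 3.
- P2 → Wexler plays Y (best of 6, 15, 20, 9); Vantage gets 10.
- P3 → Wexler plays Z (best of 2, 10, 6, 17); Vantage gets 15.
- P4 → Wexler plays Z (best of 7, 8, 2, 15); Vantage gets 5.
Maximizing over 3, 10, 15, 5, Vantage chooses P3. Subgame-perfect outcome: (P3, Z) with payoffs (15, 17).
Under simultaneous play:
Vantage's best replies: W→P2; X→P4; Y→P2; Z→P1.
Wexler's best replies: P1→Y; P2→Y; P3→Z; P4→Z.
The unique mutual best reply is (P2, Y), giving (10, 20).
Vantage's commitment gain: 15 − 10 = 5.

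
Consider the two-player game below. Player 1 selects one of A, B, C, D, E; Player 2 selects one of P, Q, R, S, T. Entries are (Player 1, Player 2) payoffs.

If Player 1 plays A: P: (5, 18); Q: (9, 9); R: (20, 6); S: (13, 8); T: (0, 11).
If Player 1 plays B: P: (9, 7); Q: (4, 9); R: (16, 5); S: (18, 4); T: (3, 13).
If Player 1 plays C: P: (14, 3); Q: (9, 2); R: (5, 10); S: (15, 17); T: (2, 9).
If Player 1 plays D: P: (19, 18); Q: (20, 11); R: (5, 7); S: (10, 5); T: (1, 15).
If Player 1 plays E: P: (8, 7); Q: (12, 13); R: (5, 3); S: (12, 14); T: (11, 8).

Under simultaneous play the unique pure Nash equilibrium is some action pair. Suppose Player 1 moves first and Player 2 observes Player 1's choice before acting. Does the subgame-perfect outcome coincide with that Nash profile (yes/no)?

yes

Work backward from Player 2's decision.
- A → Player 2 plays P (best of 18, 9, 6, 8, 11); Player 1 gets 5.
- B → Player 2 plays T (best of 7, 9, 5, 4, 13); Player 1 gets 3.
- C → Player 2 plays S (best of 3, 2, 10, 17, 9); Player 1 gets 15.
- D → Player 2 plays P (best of 18, 11, 7, 5, 15); Player 1 gets 19.
- E → Player 2 plays S (best of 7, 13, 3, 14, 8); Player 1 gets 12.
Player 1's induced payoffs are 5, 3, 15, 19, 12, so Player 1 commits to D. Subgame-perfect outcome: (D, P) with payoffs (19, 18).
For the simultaneous game, intersect best replies.
Player 1's best replies: P→D; Q→D; R→A; S→B; T→E.
Player 2's best replies: A→P; B→T; C→S; D→P; E→S.
Only (D, P) has each player best-responding; Nash payoffs (19, 18).
Sequential outcome (D, P) coincides with the Nash profile (D, P).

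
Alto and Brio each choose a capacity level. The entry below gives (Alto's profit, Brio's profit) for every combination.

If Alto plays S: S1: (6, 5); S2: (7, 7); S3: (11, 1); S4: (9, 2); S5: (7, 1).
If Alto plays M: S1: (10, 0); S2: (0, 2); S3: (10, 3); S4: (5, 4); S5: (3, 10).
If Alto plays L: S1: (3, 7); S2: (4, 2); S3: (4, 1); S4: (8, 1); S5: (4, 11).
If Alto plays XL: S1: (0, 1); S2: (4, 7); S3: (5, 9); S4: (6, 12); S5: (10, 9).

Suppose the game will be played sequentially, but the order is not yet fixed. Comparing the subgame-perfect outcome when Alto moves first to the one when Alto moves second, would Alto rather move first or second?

If Alto leads: Brio's best replies are S→S2, M→S5, L→S5, XL→S4; Alto's induced payoffs 7, 3, 4, 6; outcome (S, S2), payoffs (7, 7).
If Brio leads: Alto's best replies are S1→M, S2→S, S3→S, S4→S, S5→XL; Brio's induced payoffs 0, 7, 1, 2, 9; outcome (XL, S5), payoffs (10, 9).
Alto gets 7 moving first and 10 moving second, so Alto prefers to move second.

second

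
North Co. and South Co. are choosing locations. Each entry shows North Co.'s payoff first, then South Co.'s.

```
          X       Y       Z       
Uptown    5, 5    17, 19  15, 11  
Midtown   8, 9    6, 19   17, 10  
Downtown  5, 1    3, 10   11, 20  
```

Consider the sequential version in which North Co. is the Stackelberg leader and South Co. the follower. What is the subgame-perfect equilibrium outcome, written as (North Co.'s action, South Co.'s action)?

Work backward from South Co.'s decision.
- Uptown: South Co. compares 5, 19, 11 and picks Y; North Co. would get 17.
- Midtown: South Co. compares 9, 19, 10 and picks Y; North Co. would get 6.
- Downtown: South Co. compares 1, 10, 20 and picks Z; North Co. would get 11.
Maximizing over 17, 6, 11, North Co. chooses Uptown. Subgame-perfect outcome: (Uptown, Y) with payoffs (17, 19).

(Uptown, Y)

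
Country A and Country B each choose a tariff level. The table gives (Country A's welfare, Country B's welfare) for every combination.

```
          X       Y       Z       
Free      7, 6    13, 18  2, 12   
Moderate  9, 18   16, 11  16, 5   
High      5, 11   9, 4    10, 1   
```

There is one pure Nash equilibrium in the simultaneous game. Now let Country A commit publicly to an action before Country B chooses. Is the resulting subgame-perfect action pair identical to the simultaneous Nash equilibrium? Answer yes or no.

Country B best-responds to each possible Country A move:
- Free → Country B plays Y (best of 6, 18, 12); Country A gets 13.
- Moderate → Country B plays X (best of 18, 11, 5); Country A gets 9.
- High → Country B plays X (best of 11, 4, 1); Country A gets 5.
Maximizing over 13, 9, 5, Country A chooses Free. Subgame-perfect outcome: (Free, Y) with payoffs (13, 18).
For the simultaneous game, intersect best replies.
Country A's best replies: X→Moderate; Y→Moderate; Z→Moderate.
Country B's best replies: Free→Y; Moderate→X; High→X.
The unique mutual best reply is (Moderate, X), giving (9, 18).
Sequential outcome (Free, Y) differs from the Nash profile (Moderate, X).

no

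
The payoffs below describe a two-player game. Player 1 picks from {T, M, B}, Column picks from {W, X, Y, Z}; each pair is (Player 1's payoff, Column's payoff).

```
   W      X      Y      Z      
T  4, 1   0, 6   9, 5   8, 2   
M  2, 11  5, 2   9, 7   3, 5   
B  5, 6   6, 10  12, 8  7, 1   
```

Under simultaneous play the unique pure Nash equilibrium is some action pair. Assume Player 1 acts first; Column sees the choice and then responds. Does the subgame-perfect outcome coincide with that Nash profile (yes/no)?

yes

Backward induction with Player 1 moving first.
- T → Column plays X (best of 1, 6, 5, 2); Player 1 gets 0.
- M → Column plays W (best of 11, 2, 7, 5); Player 1 gets 2.
- B → Column plays X (best of 6, 10, 8, 1); Player 1 gets 6.
Maximizing over 0, 2, 6, Player 1 chooses B. Subgame-perfect outcome: (B, X) with payoffs (6, 10).
Under simultaneous play:
Player 1's best replies: W→B; X→B; Y→B; Z→T.
Column's best replies: T→X; M→W; B→X.
The unique mutual best reply is (B, X), giving (6, 10).
Sequential outcome (B, X) coincides with the Nash profile (B, X).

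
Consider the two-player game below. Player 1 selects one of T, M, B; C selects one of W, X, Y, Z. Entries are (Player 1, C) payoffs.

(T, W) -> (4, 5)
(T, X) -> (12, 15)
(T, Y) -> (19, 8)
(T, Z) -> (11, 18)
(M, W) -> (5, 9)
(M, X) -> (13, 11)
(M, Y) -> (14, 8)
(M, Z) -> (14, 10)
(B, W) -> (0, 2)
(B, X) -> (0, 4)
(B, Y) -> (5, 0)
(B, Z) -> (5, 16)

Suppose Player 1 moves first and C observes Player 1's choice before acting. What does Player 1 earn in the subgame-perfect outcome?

13

Backward induction with Player 1 moving first.
- T → C plays Z (best of 5, 15, 8, 18); Player 1 gets 11.
- M → C plays X (best of 9, 11, 8, 10); Player 1 gets 13.
- B → C plays Z (best of 2, 4, 0, 16); Player 1 gets 5.
Player 1's induced payoffs are 11, 13, 5, so Player 1 commits to M. Subgame-perfect outcome: (M, X) with payoffs (13, 11).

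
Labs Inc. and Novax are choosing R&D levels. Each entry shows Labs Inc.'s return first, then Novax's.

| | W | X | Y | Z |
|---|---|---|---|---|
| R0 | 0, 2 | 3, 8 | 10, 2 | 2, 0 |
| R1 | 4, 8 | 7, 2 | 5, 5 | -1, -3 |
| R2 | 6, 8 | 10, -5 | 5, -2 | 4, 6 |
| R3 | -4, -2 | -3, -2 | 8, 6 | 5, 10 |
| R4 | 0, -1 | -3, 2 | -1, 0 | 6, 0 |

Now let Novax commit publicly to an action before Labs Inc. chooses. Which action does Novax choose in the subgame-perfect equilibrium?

W

Labs Inc. best-responds to each possible Novax move:
- W: BR = R2, leader payoff 8.
- X: BR = R2, leader payoff -5.
- Y: BR = R0, leader payoff 2.
- Z: BR = R4, leader payoff 0.
Among 8, -5, 2, 0, the best is 8 at W. Subgame-perfect outcome: (R2, W) with payoffs (6, 8).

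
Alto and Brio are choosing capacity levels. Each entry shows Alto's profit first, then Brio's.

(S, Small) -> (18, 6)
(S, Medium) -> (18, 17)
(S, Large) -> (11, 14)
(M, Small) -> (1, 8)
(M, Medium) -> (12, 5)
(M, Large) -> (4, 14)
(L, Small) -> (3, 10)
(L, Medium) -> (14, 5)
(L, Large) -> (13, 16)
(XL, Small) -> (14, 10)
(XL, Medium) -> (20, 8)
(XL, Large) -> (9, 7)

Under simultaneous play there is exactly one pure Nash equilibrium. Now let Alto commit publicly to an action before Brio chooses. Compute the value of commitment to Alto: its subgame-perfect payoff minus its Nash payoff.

Backward induction with Alto moving first.
- S → Brio plays Medium (best of 6, 17, 14); Alto gets 18.
- M → Brio plays Large (best of 8, 5, 14); Alto gets 4.
- L → Brio plays Large (best of 10, 5, 16); Alto gets 13.
- XL → Brio plays Small (best of 10, 8, 7); Alto gets 14.
Maximizing over 18, 4, 13, 14, Alto chooses S. Subgame-perfect outcome: (S, Medium) with payoffs (18, 17).
Now find the simultaneous Nash equilibrium.
Alto's best replies: Small→S; Medium→XL; Large→L.
Brio's best replies: S→Medium; M→Large; L→Large; XL→Small.
The unique mutual best reply is (L, Large), giving (13, 16).
Alto's commitment gain: 18 − 13 = 5.

5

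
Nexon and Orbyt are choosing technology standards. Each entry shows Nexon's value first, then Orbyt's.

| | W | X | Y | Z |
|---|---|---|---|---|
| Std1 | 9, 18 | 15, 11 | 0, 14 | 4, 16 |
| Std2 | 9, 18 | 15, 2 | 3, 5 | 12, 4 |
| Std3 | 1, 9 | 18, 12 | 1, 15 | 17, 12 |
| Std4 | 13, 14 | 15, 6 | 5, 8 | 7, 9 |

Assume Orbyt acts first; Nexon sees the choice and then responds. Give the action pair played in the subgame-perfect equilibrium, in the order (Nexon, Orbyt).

(Std4, W)

Solve by backward induction (Orbyt leads).
- W: Nexon compares 9, 9, 1, 13 and picks Std4; Orbyt would get 14.
- X: Nexon compares 15, 15, 18, 15 and picks Std3; Orbyt would get 12.
- Y: Nexon compares 0, 3, 1, 5 and picks Std4; Orbyt would get 8.
- Z: Nexon compares 4, 12, 17, 7 and picks Std3; Orbyt would get 12.
Orbyt's induced payoffs are 14, 12, 8, 12, so Orbyt commits to W. Subgame-perfect outcome: (Std4, W) with payoffs (13, 14).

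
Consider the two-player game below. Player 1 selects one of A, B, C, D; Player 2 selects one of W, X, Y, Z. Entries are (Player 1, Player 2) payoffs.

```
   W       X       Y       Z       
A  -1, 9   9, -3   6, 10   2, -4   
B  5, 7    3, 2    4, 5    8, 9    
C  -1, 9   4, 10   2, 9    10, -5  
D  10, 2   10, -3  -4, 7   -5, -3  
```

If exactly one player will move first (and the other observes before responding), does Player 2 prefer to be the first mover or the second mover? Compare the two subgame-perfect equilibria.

If Player 1 leads: Player 2's best replies are A→Y, B→Z, C→X, D→Y; Player 1's induced payoffs 6, 8, 4, -4; outcome (B, Z), payoffs (8, 9).
If Player 2 leads: Player 1's best replies are W→D, X→D, Y→A, Z→C; Player 2's induced payoffs 2, -3, 10, -5; outcome (A, Y), payoffs (6, 10).
Player 2 gets 10 moving first and 9 moving second, so Player 2 prefers to move first.

first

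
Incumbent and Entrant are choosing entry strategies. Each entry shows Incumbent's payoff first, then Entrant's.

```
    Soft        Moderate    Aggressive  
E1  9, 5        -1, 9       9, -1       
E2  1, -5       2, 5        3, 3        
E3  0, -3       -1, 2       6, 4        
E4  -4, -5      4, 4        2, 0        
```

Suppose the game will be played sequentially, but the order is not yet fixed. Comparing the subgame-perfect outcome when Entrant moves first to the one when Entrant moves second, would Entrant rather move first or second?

If Incumbent leads: Entrant's best replies are E1→Moderate, E2→Moderate, E3→Aggressive, E4→Moderate; Incumbent's induced payoffs -1, 2, 6, 4; outcome (E3, Aggressive), payoffs (6, 4).
If Entrant leads: Incumbent's best replies are Soft→E1, Moderate→E4, Aggressive→E1; Entrant's induced payoffs 5, 4, -1; outcome (E1, Soft), payoffs (9, 5).
Entrant gets 5 moving first and 4 moving second, so Entrant prefers to move first.

first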